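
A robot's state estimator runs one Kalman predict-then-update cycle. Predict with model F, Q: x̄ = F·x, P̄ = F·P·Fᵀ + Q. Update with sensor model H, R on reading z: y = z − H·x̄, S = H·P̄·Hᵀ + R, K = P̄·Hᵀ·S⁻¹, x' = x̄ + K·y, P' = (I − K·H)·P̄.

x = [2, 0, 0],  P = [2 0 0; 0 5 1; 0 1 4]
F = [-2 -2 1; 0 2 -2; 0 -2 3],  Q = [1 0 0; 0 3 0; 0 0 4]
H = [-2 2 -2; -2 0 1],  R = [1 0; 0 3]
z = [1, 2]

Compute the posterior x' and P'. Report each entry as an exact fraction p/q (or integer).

x̄ = F·x = [-4, 0, 0]
P̄ = F·P·Fᵀ + Q = [29 -22 24; -22 31 -34; 24 -34 48]
y = z − H·x̄ = [-7, -6]
S = H·P̄·Hᵀ + R = [1073 88; 88 71]
K = P̄·Hᵀ·S⁻¹ = [-1094/9777 -3326/9777; 11474/68439 -4582/68439; -15052/68439 18656/68439]
x' = x̄ + K·y = [-11494/9777, -52826/68439, -6572/68439]
P' = (I − K·H)·P̄ = [6349/9777 8522/9777 2720/9777; 8522/9777 170953/68439 105562/68439; 2720/9777 105562/68439 94048/68439]

x' = [-11494/9777, -52826/68439, -6572/68439]
P' = [6349/9777 8522/9777 2720/9777; 8522/9777 170953/68439 105562/68439; 2720/9777 105562/68439 94048/68439]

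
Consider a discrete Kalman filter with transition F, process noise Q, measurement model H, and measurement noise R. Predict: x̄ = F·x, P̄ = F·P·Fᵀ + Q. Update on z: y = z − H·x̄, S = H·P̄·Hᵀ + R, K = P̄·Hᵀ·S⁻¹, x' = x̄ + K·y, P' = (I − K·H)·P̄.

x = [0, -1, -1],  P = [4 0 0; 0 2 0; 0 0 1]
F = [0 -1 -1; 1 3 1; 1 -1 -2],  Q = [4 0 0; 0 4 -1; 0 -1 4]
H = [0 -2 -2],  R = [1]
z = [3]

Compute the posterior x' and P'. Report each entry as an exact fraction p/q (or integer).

x' = [256/125, -544/125, 357/125]
P' = [839/125 -611/125 608/125; -611/125 1439/125 -1417/125; 608/125 -1417/125 1426/125]

x̄ = F·x = [2, -4, 3]
P̄ = F·P·Fᵀ + Q = [7 -7 4; -7 27 -5; 4 -5 14]
y = z − H·x̄ = [1]
S = H·P̄·Hᵀ + R = [125]
K = P̄·Hᵀ·S⁻¹ = [6/125; -44/125; -18/125]
x' = x̄ + K·y = [256/125, -544/125, 357/125]
P' = (I − K·H)·P̄ = [839/125 -611/125 608/125; -611/125 1439/125 -1417/125; 608/125 -1417/125 1426/125]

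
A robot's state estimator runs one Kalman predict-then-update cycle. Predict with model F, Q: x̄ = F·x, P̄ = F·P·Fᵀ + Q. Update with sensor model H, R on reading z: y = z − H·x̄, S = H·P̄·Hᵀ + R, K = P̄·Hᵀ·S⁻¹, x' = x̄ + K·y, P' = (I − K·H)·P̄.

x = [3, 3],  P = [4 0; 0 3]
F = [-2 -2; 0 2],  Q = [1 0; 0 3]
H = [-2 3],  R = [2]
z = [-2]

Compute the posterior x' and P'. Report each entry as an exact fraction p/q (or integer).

x' = [-628/397, -654/397]
P' = [2677/397 1722/397; 1722/397 1194/397]

x̄ = F·x = [-12, 6]
P̄ = F·P·Fᵀ + Q = [29 -12; -12 15]
y = z − H·x̄ = [-44]
S = H·P̄·Hᵀ + R = [397]
K = P̄·Hᵀ·S⁻¹ = [-94/397; 69/397]
x' = x̄ + K·y = [-628/397, -654/397]
P' = (I − K·H)·P̄ = [2677/397 1722/397; 1722/397 1194/397]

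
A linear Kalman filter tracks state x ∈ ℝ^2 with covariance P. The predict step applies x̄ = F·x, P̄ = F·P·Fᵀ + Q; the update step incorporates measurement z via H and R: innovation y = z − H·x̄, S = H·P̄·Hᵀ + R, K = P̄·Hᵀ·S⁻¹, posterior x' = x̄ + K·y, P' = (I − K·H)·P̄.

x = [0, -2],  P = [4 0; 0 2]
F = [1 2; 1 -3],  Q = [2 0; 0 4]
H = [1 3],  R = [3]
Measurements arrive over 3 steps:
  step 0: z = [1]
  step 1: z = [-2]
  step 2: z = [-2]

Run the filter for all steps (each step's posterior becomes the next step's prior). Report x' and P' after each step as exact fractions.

step 0: x' = [-682/203, 44/29], P' = [2742/203 -132/29; -132/29 54/29]
step 1: x' = [73966/122461, -110774/122461], P' = [450480/122461 -145002/122461; -145002/122461 87232/122461]
step 2: x' = [-12329690/8207687, -923160/8207687], P' = [29859366/8207687 -9726258/8207687; -9726258/8207687 5861540/8207687]

step 0: x̄ = F·x = [-4, 6]
step 0: P̄ = F·P·Fᵀ + Q = [14 -8; -8 26]
step 0: y = z − H·x̄ = [-13]
step 0: S = H·P̄·Hᵀ + R = [203]
step 0: K = P̄·Hᵀ·S⁻¹ = [-10/203; 10/29]
step 0: x' = x̄ + K·y = [-682/203, 44/29]
step 0: P' = (I − K·H)·P̄ = [2742/203 -132/29; -132/29 54/29]
step 1: x̄ = F·x = [-66/203, -1606/203]
step 1: P̄ = F·P·Fᵀ + Q = [964/203 1398/203; 1398/203 12500/203]
step 1: y = z − H·x̄ = [4478/203]
step 1: S = H·P̄·Hᵀ + R = [122461/203]
step 1: K = P̄·Hᵀ·S⁻¹ = [5158/122461; 38898/122461]
step 1: x' = x̄ + K·y = [73966/122461, -110774/122461]
step 1: P' = (I − K·H)·P̄ = [450480/122461 -145002/122461; -145002/122461 87232/122461]
step 2: x̄ = F·x = [-147582/122461, 406288/122461]
step 2: P̄ = F·P·Fᵀ + Q = [464322/122461 72090/122461; 72090/122461 2595424/122461]
step 2: y = z − H·x̄ = [-1316204/122461]
step 2: S = H·P̄·Hᵀ + R = [24623061/122461]
step 2: K = P̄·Hᵀ·S⁻¹ = [226864/8207687; 2619454/8207687]
step 2: x' = x̄ + K·y = [-12329690/8207687, -923160/8207687]
step 2: P' = (I − K·H)·P̄ = [29859366/8207687 -9726258/8207687; -9726258/8207687 5861540/8207687]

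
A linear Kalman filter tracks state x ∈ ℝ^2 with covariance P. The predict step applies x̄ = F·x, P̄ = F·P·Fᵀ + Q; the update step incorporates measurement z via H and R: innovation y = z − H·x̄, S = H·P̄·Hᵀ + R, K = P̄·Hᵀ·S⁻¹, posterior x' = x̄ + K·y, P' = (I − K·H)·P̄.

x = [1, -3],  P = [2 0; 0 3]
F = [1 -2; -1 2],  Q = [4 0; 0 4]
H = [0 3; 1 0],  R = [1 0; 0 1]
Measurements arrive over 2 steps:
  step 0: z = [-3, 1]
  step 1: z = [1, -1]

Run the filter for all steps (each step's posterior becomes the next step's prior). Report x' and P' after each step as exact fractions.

step 0: x' = [1555/1333, -1363/1333], P' = [1170/1333 -14/1333; -14/1333 146/1333]
step 1: x' = [-176447/395025, 21851/79005], P' = [329414/395025 -362/79005; -362/79005 1718/15801]

step 0: x̄ = F·x = [7, -7]
step 0: P̄ = F·P·Fᵀ + Q = [18 -14; -14 18]
step 0: y = z − H·x̄ = [18, -6]
step 0: S = H·P̄·Hᵀ + R = [163 -42; -42 19]
step 0: K = P̄·Hᵀ·S⁻¹ = [-42/1333 1170/1333; 438/1333 -14/1333]
step 0: x' = x̄ + K·y = [1555/1333, -1363/1333]
step 0: P' = (I − K·H)·P̄ = [1170/1333 -14/1333; -14/1333 146/1333]
step 1: x̄ = F·x = [4281/1333, -4281/1333]
step 1: P̄ = F·P·Fᵀ + Q = [7142/1333 -1810/1333; -1810/1333 7142/1333]
step 1: y = z − H·x̄ = [14176/1333, -5614/1333]
step 1: S = H·P̄·Hᵀ + R = [65611/1333 -5430/1333; -5430/1333 8475/1333]
step 1: K = P̄·Hᵀ·S⁻¹ = [-362/26335 329414/395025; 1718/5267 -362/79005]
step 1: x' = x̄ + K·y = [-176447/395025, 21851/79005]
step 1: P' = (I − K·H)·P̄ = [329414/395025 -362/79005; -362/79005 1718/15801]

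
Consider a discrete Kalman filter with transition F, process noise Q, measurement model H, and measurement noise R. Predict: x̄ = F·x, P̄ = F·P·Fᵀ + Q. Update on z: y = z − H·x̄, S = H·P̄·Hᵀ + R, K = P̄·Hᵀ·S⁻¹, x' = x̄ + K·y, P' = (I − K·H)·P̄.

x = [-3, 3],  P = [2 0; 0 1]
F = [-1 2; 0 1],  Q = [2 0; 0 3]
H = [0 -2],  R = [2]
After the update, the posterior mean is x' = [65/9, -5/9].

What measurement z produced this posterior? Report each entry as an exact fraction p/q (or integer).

z = [2]

x̄ = F·x = [9, 3]
P̄ = F·P·Fᵀ + Q = [8 2; 2 4]
S = H·P̄·Hᵀ + R = [18]
K = P̄·Hᵀ·S⁻¹ = [-2/9; -4/9]
x' − x̄ = [-16/9, -32/9] = K·y
y = (KᵀK)⁻¹·Kᵀ·(x' − x̄) = [8]
z = y + H·x̄ = [8] + [-6] = [2]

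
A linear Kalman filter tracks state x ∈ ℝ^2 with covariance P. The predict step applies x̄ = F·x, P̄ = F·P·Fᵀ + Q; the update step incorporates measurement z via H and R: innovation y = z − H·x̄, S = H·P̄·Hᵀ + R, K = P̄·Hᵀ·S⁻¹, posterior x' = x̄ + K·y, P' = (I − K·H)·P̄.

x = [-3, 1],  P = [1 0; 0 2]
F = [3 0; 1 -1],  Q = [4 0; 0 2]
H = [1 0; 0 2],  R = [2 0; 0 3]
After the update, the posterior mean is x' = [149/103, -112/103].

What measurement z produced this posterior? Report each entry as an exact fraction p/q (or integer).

z = [3, -2]

x̄ = F·x = [-9, -4]
P̄ = F·P·Fᵀ + Q = [13 3; 3 5]
S = H·P̄·Hᵀ + R = [15 6; 6 23]
K = P̄·Hᵀ·S⁻¹ = [263/309 4/103; 3/103 44/103]
x' − x̄ = [1076/103, 300/103] = K·y
y = (KᵀK)⁻¹·Kᵀ·(x' − x̄) = [12, 6]
z = y + H·x̄ = [12, 6] + [-9, -8] = [3, -2]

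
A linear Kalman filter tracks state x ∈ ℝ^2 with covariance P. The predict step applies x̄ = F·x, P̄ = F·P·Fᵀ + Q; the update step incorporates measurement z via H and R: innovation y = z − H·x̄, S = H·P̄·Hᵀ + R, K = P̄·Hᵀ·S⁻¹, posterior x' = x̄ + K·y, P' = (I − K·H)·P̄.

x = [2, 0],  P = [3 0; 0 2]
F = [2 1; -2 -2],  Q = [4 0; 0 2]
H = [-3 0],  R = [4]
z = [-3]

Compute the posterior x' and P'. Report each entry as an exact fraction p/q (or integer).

x' = [89/83, -116/83]
P' = [36/83 -32/83; -32/83 674/83]

x̄ = F·x = [4, -4]
P̄ = F·P·Fᵀ + Q = [18 -16; -16 22]
y = z − H·x̄ = [9]
S = H·P̄·Hᵀ + R = [166]
K = P̄·Hᵀ·S⁻¹ = [-27/83; 24/83]
x' = x̄ + K·y = [89/83, -116/83]
P' = (I − K·H)·P̄ = [36/83 -32/83; -32/83 674/83]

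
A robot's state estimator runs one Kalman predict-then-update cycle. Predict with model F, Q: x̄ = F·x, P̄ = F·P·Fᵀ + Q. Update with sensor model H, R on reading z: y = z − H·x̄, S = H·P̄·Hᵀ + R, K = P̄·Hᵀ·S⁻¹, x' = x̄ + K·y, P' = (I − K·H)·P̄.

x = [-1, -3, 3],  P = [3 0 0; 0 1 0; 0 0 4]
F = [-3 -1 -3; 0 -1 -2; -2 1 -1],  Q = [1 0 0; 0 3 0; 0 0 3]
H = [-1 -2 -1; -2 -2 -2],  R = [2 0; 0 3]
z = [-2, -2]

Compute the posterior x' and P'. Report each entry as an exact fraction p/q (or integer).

x̄ = F·x = [-3, -3, -4]
P̄ = F·P·Fᵀ + Q = [65 25 29; 25 20 7; 29 7 20]
y = z − H·x̄ = [-15, -22]
S = H·P̄·Hᵀ + R = [353 558; 558 911]
K = P̄·Hᵀ·S⁻¹ = [1620/10219 -3662/10219; -7560/10219 3464/10219; 5103/10219 -4382/10219]
x' = x̄ + K·y = [25607/10219, 6535/10219, -21017/10219]
P' = (I − K·H)·P̄ = [25959/10219 -8733/10219 -11733/10219; -8733/10219 20316/10219 -16779/10219; -11733/10219 -16779/10219 35085/10219]

x' = [25607/10219, 6535/10219, -21017/10219]
P' = [25959/10219 -8733/10219 -11733/10219; -8733/10219 20316/10219 -16779/10219; -11733/10219 -16779/10219 35085/10219]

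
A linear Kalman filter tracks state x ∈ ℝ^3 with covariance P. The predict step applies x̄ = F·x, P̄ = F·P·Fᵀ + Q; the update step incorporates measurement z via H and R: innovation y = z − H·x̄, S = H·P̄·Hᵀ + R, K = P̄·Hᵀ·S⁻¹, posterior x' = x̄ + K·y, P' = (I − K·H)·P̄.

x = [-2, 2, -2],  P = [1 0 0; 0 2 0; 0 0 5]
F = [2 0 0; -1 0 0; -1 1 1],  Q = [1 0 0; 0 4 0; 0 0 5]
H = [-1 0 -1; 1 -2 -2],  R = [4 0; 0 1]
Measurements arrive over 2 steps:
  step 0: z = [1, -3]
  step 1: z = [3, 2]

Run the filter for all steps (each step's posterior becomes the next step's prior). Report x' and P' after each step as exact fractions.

step 0: x̄ = F·x = [-4, 2, 2]
step 0: P̄ = F·P·Fᵀ + Q = [5 -2 -2; -2 5 1; -2 1 13]
step 0: y = z − H·x̄ = [-1, 9]
step 0: S = H·P̄·Hᵀ + R = [18 17; 17 102]
step 0: K = P̄·Hᵀ·S⁻¹ = [-31/91 285/1547; 20/91 -269/1547; -36/91 -353/1547]
step 0: x' = x̄ + K·y = [-3096/1547, 333/1547, 529/1547]
step 0: P' = (I − K·H)·P̄ = [2449/1547 1423/1547 -341/1547; 1423/1547 3629/1547 -2783/1547; -341/1547 -2783/1547 2789/1547]
step 1: x̄ = F·x = [-6192/1547, 3096/1547, 3958/1547]
step 1: P̄ = F·P·Fᵀ + Q = [11343/1547 -4898/1547 -2734/1547; -4898/1547 8637/1547 1367/1547; -2734/1547 1367/1547 8872/1547]
step 1: y = z − H·x̄ = [2407/1547, 3342/221]
step 1: S = H·P̄·Hᵀ + R = [20935/1547 -485/221; -485/221 17770/221]
step 1: K = P̄·Hᵀ·S⁻¹ = [-1163/3075 626/3075; 15284/111725 -21953/111725; -2656/8175 -1598/8175]
step 1: x' = x̄ + K·y = [-4651/3075, -84602/111725, -7382/8175]
step 1: P' = (I − K·H)·P̄ = [5308/3075 999/1025 -16/75; 999/1025 235449/111725 -4147/2725; -16/75 -4147/2725 12368/8175]

step 0: x' = [-3096/1547, 333/1547, 529/1547], P' = [2449/1547 1423/1547 -341/1547; 1423/1547 3629/1547 -2783/1547; -341/1547 -2783/1547 2789/1547]
step 1: x' = [-4651/3075, -84602/111725, -7382/8175], P' = [5308/3075 999/1025 -16/75; 999/1025 235449/111725 -4147/2725; -16/75 -4147/2725 12368/8175]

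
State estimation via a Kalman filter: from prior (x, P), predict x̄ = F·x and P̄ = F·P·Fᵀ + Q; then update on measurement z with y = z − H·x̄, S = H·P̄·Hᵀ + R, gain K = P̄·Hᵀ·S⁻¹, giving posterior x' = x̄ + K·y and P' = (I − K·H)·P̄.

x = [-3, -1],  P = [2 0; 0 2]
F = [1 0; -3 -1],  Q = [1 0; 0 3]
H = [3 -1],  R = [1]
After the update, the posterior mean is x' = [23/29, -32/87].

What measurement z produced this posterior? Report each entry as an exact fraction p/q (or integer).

x̄ = F·x = [-3, 10]
P̄ = F·P·Fᵀ + Q = [3 -6; -6 23]
S = H·P̄·Hᵀ + R = [87]
K = P̄·Hᵀ·S⁻¹ = [5/29; -41/87]
x' − x̄ = [110/29, -902/87] = K·y
y = (KᵀK)⁻¹·Kᵀ·(x' − x̄) = [22]
z = y + H·x̄ = [22] + [-19] = [3]

z = [3]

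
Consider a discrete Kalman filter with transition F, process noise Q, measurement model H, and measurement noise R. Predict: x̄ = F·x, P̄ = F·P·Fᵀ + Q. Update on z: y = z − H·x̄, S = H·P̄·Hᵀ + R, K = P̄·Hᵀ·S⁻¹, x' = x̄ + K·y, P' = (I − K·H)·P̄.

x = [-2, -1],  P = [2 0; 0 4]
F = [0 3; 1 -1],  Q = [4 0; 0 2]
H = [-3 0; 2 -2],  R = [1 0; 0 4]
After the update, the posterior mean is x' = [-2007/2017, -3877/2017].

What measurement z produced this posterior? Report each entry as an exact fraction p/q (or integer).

x̄ = F·x = [-3, -1]
P̄ = F·P·Fᵀ + Q = [40 -12; -12 8]
S = H·P̄·Hᵀ + R = [361 -312; -312 292]
K = P̄·Hᵀ·S⁻¹ = [-648/2017 26/2017; -492/2017 -802/2017]
x' − x̄ = [4044/2017, -1860/2017] = K·y
y = (KᵀK)⁻¹·Kᵀ·(x' − x̄) = [-6, 6]
z = y + H·x̄ = [-6, 6] + [9, -4] = [3, 2]

z = [3, 2]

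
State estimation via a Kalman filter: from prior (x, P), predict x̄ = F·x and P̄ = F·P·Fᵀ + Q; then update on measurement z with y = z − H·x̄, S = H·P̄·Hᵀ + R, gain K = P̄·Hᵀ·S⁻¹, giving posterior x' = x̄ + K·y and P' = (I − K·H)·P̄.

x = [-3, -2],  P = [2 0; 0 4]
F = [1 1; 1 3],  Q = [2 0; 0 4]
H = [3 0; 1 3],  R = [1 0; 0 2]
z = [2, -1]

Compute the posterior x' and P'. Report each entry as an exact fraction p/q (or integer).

x̄ = F·x = [-5, -9]
P̄ = F·P·Fᵀ + Q = [8 14; 14 42]
y = z − H·x̄ = [17, 31]
S = H·P̄·Hᵀ + R = [73 150; 150 472]
K = P̄·Hᵀ·S⁻¹ = [957/2989 25/5978; -6/61 20/61]
x' = x̄ + K·y = [489/854, -31/61]
P' = (I − K·H)·P̄ = [319/2989 -2/61; -2/61 14/61]

x' = [489/854, -31/61]
P' = [319/2989 -2/61; -2/61 14/61]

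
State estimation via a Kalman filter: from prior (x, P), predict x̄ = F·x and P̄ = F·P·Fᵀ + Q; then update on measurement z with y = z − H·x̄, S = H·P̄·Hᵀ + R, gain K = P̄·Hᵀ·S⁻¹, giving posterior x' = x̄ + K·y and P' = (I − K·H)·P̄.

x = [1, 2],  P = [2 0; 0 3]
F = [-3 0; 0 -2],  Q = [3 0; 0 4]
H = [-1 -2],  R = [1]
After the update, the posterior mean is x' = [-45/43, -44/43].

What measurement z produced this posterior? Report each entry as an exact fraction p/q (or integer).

z = [3]

x̄ = F·x = [-3, -4]
P̄ = F·P·Fᵀ + Q = [21 0; 0 16]
S = H·P̄·Hᵀ + R = [86]
K = P̄·Hᵀ·S⁻¹ = [-21/86; -16/43]
x' − x̄ = [84/43, 128/43] = K·y
y = (KᵀK)⁻¹·Kᵀ·(x' − x̄) = [-8]
z = y + H·x̄ = [-8] + [11] = [3]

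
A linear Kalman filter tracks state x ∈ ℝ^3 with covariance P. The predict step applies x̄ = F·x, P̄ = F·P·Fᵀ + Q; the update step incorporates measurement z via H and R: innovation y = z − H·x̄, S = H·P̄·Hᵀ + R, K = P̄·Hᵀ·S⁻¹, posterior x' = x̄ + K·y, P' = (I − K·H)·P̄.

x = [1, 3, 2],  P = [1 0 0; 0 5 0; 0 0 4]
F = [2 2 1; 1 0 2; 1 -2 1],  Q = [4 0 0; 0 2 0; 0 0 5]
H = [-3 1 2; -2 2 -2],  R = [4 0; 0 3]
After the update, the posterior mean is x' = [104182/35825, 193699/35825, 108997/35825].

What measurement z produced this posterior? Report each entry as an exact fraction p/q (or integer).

x̄ = F·x = [10, 5, -3]
P̄ = F·P·Fᵀ + Q = [32 10 -14; 10 19 9; -14 9 30]
S = H·P̄·Hᵀ + R = [575 20; 20 63]
K = P̄·Hᵀ·S⁻¹ = [-6862/35825 -1384/7165; 441/35825 -28/7165; 7273/35825 -2054/7165]
x' − x̄ = [-254068/35825, 14574/35825, 216472/35825] = K·y
y = (KᵀK)⁻¹·Kᵀ·(x' − x̄) = [34, 3]
z = y + H·x̄ = [34, 3] + [-31, -4] = [3, -1]

z = [3, -1]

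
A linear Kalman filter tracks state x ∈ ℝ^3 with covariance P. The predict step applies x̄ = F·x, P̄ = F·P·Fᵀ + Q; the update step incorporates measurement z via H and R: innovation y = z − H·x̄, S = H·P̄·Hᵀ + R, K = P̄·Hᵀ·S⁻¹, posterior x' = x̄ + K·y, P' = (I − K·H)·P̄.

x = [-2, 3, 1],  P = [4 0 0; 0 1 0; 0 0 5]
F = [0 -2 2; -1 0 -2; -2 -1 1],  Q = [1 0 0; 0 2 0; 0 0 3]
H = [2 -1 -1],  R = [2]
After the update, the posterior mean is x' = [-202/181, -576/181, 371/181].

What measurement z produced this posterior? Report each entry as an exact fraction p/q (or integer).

z = [-1]

x̄ = F·x = [-4, 0, 2]
P̄ = F·P·Fᵀ + Q = [25 -20 12; -20 26 -2; 12 -2 25]
S = H·P̄·Hᵀ + R = [181]
K = P̄·Hᵀ·S⁻¹ = [58/181; -64/181; 1/181]
x' − x̄ = [522/181, -576/181, 9/181] = K·y
y = (KᵀK)⁻¹·Kᵀ·(x' − x̄) = [9]
z = y + H·x̄ = [9] + [-10] = [-1]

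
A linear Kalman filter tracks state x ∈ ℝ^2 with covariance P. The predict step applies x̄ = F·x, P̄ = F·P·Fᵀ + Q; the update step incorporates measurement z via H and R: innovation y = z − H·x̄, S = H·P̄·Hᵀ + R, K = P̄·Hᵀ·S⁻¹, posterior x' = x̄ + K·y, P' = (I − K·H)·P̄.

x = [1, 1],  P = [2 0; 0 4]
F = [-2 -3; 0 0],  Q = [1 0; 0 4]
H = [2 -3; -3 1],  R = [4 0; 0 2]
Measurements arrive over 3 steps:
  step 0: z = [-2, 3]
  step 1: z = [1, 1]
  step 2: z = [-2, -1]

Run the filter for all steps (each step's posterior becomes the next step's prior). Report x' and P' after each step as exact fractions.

step 0: x̄ = F·x = [-5, 0]
step 0: P̄ = F·P·Fᵀ + Q = [45 0; 0 4]
step 0: y = z − H·x̄ = [8, -12]
step 0: S = H·P̄·Hᵀ + R = [220 -282; -282 411]
step 0: K = P̄·Hᵀ·S⁻¹ = [-45/454 -90/227; -317/908 -313/1362]
step 0: x' = x̄ + K·y = [-235/227, -8/227]
step 0: P' = (I − K·H)·P̄ = [90/227 90/227; 90/227 497/681]
step 1: x̄ = F·x = [494/227, 0]
step 1: P̄ = F·P·Fᵀ + Q = [3158/227 0; 0 4]
step 1: y = z − H·x̄ = [-761/227, 1709/227]
step 1: S = H·P̄·Hᵀ + R = [21712/227 -21672/227; -21672/227 29784/227]
step 1: K = P̄·Hᵀ·S⁻¹ = [-1579/16244 -1579/4061; -1410/4061 -5413/24366]
step 1: x' = x̄ + K·y = [-6907/16244, -12391/24366]
step 1: P' = (I − K·H)·P̄ = [1579/4061 1579/4061; 1579/4061 8798/12183]
step 2: x̄ = F·x = [9649/4061, 0]
step 2: P̄ = F·P·Fᵀ + Q = [55719/4061 0; 0 4]
step 2: y = z − H·x̄ = [-27420/4061, 24886/4061]
step 2: S = H·P̄·Hᵀ + R = [385316/4061 -383046/4061; -383046/4061 525837/4061]
step 2: K = P̄·Hᵀ·S⁻¹ = [-55719/573434 -111438/286717; -398155/1146868 -381911/1720302]
step 2: x' = x̄ + K·y = [186455/286717, 846082/860151]
step 2: P' = (I − K·H)·P̄ = [111438/286717 111438/286717; 111438/286717 621031/860151]

step 0: x' = [-235/227, -8/227], P' = [90/227 90/227; 90/227 497/681]
step 1: x' = [-6907/16244, -12391/24366], P' = [1579/4061 1579/4061; 1579/4061 8798/12183]
step 2: x' = [186455/286717, 846082/860151], P' = [111438/286717 111438/286717; 111438/286717 621031/860151]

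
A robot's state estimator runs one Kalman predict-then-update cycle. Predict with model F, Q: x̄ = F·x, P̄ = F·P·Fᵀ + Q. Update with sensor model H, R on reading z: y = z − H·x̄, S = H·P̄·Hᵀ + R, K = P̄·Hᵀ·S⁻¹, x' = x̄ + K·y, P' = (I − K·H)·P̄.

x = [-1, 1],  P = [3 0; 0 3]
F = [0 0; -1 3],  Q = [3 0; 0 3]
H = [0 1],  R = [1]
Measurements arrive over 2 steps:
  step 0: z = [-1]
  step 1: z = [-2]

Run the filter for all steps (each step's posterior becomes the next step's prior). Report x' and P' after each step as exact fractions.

step 0: x' = [0, -29/34], P' = [3 0; 0 33/34]
step 1: x' = [0, -1089/535], P' = [3 0; 0 501/535]

step 0: x̄ = F·x = [0, 4]
step 0: P̄ = F·P·Fᵀ + Q = [3 0; 0 33]
step 0: y = z − H·x̄ = [-5]
step 0: S = H·P̄·Hᵀ + R = [34]
step 0: K = P̄·Hᵀ·S⁻¹ = [0; 33/34]
step 0: x' = x̄ + K·y = [0, -29/34]
step 0: P' = (I − K·H)·P̄ = [3 0; 0 33/34]
step 1: x̄ = F·x = [0, -87/34]
step 1: P̄ = F·P·Fᵀ + Q = [3 0; 0 501/34]
step 1: y = z − H·x̄ = [19/34]
step 1: S = H·P̄·Hᵀ + R = [535/34]
step 1: K = P̄·Hᵀ·S⁻¹ = [0; 501/535]
step 1: x' = x̄ + K·y = [0, -1089/535]
step 1: P' = (I − K·H)·P̄ = [3 0; 0 501/535]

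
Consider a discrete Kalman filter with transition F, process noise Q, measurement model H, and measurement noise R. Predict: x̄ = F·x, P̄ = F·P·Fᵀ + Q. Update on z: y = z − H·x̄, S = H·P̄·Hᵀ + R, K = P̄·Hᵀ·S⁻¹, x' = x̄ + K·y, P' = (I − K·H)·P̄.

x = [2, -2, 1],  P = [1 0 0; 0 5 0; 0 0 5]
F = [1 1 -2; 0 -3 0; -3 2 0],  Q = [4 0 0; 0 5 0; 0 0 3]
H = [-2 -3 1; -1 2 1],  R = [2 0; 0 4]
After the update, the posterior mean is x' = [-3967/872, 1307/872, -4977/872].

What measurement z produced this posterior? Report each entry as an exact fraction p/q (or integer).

z = [-1, 2]

x̄ = F·x = [-2, 6, -10]
P̄ = F·P·Fᵀ + Q = [30 -15 7; -15 50 -30; 7 -30 32]
S = H·P̄·Hᵀ + R = [576 -184; -184 192]
K = P̄·Hᵀ·S⁻¹ = [-1411/9592 -500/1199; -1645/9592 1335/4796; 1787/9592 -9/2398]
x' − x̄ = [-2223/872, -3925/872, 3743/872] = K·y
y = (KᵀK)⁻¹·Kᵀ·(x' − x̄) = [23, -2]
z = y + H·x̄ = [23, -2] + [-24, 4] = [-1, 2]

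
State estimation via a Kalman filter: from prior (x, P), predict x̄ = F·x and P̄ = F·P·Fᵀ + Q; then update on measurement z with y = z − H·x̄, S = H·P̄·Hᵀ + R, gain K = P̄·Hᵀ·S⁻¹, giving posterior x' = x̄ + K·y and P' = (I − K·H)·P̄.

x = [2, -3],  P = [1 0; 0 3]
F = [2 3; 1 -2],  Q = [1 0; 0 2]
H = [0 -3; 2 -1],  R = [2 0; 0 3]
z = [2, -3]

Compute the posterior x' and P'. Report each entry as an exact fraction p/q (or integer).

x̄ = F·x = [-5, 8]
P̄ = F·P·Fᵀ + Q = [32 -16; -16 15]
y = z − H·x̄ = [26, 15]
S = H·P̄·Hᵀ + R = [137 141; 141 210]
K = P̄·Hᵀ·S⁻¹ = [-400/2963 4192/8889; -941/2963 -94/8889]
x' = x̄ + K·y = [-4255/2963, -1232/2963]
P' = (I − K·H)·P̄ = [6688/8889 800/8889; 800/8889 1882/8889]

x' = [-4255/2963, -1232/2963]
P' = [6688/8889 800/8889; 800/8889 1882/8889]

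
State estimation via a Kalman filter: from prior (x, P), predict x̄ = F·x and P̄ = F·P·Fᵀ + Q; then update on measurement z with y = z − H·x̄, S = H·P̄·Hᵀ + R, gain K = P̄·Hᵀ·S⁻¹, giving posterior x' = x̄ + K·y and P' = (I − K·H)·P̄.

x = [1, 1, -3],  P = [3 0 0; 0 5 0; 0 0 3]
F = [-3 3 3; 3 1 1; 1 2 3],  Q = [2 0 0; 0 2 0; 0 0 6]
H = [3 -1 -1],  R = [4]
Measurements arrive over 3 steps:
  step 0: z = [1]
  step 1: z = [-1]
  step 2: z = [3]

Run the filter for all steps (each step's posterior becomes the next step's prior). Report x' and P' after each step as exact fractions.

step 0: x̄ = F·x = [-9, 1, -6]
step 0: P̄ = F·P·Fᵀ + Q = [101 -3 48; -3 37 28; 48 28 56]
step 0: y = z − H·x̄ = [23]
step 0: S = H·P̄·Hᵀ + R = [792]
step 0: K = P̄·Hᵀ·S⁻¹ = [43/132; -37/396; 5/66]
step 0: x' = x̄ + K·y = [-199/132, -455/396, -281/66]
step 0: P' = (I − K·H)·P̄ = [373/22 1393/66 313/11; 1393/66 5957/198 1109/33; 313/11 1109/33 566/11]
step 1: x̄ = F·x = [-386/33, -983/99, -6565/396]
step 1: P̄ = F·P·Fᵀ + Q = [6614/11 19504/33 28472/33; 19504/33 59470/99 85706/99; 28472/33 85706/99 250433/198]
step 1: y = z − H·x̄ = [91/12]
step 1: S = H·P̄·Hᵀ + R = [579/2]
step 1: K = P̄·Hᵀ·S⁻¹ = [700/579; 1840/1737; 2747/1737]
step 1: x' = x̄ + K·y = [-48319/19107, -108697/57321, -262847/57321]
step 1: P' = (I − K·H)·P̄ = [1134506/6369 4208816/19107 5909338/19107; 4208816/19107 15812330/57321 21824134/57321; 5909338/19107 21824134/57321 30997304/57321]
step 2: x̄ = F·x = [-75529/6369, -268805/19107, -1150892/57321]
step 2: P̄ = F·P·Fᵀ + Q = [13324090/2123 13392796/2123 58481404/6369; 13392796/2123 40510478/6369 176678060/19107; 58481404/6369 176678060/19107 771543020/57321]
step 2: y = z − H·x̄ = [253939/57321]
step 2: S = H·P̄·Hᵀ + R = [106560068/57321]
step 2: K = P̄·Hᵀ·S⁻¹ = [95656581/53280034; 95093997/53280034; 69355177/26640017]
step 2: x' = x̄ + K·y = [-208069515/53280034, -328287087/53280034, -227626841/26640017]
step 2: P' = (I − K·H)·P̄ = [7564000669/26640017 9364976667/26640017 13135712178/26640017; 9364976667/26640017 11687342125/26640017 16217399882/26640017; 13135712178/26640017 16217399882/26640017 22912315944/26640017]

step 0: x' = [-199/132, -455/396, -281/66], P' = [373/22 1393/66 313/11; 1393/66 5957/198 1109/33; 313/11 1109/33 566/11]
step 1: x' = [-48319/19107, -108697/57321, -262847/57321], P' = [1134506/6369 4208816/19107 5909338/19107; 4208816/19107 15812330/57321 21824134/57321; 5909338/19107 21824134/57321 30997304/57321]
step 2: x' = [-208069515/53280034, -328287087/53280034, -227626841/26640017], P' = [7564000669/26640017 9364976667/26640017 13135712178/26640017; 9364976667/26640017 11687342125/26640017 16217399882/26640017; 13135712178/26640017 16217399882/26640017 22912315944/26640017]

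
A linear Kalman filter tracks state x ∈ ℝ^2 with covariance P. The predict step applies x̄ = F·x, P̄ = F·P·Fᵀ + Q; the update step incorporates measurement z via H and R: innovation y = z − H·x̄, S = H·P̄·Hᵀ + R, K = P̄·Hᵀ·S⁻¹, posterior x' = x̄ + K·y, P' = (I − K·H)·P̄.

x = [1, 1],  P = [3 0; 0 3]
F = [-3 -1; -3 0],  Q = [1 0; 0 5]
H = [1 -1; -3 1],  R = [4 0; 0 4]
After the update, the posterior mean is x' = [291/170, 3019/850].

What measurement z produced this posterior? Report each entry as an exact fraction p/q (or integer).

x̄ = F·x = [-4, -3]
P̄ = F·P·Fᵀ + Q = [31 27; 27 32]
S = H·P̄·Hᵀ + R = [13 -17; -17 153]
K = P̄·Hᵀ·S⁻¹ = [-3/10 -79/170; -47/50 -361/850]
x' − x̄ = [971/170, 5569/850] = K·y
y = (KᵀK)⁻¹·Kᵀ·(x' − x̄) = [-2, -11]
z = y + H·x̄ = [-2, -11] + [-1, 9] = [-3, -2]

z = [-3, -2]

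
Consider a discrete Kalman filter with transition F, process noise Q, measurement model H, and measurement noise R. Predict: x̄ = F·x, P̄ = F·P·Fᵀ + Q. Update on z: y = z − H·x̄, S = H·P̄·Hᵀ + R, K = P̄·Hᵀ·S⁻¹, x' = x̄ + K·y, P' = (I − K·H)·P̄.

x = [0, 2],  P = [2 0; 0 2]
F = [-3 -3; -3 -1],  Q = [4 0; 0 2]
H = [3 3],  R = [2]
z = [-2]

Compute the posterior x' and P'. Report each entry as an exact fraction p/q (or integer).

x̄ = F·x = [-6, -2]
P̄ = F·P·Fᵀ + Q = [40 24; 24 22]
y = z − H·x̄ = [22]
S = H·P̄·Hᵀ + R = [992]
K = P̄·Hᵀ·S⁻¹ = [6/31; 69/496]
x' = x̄ + K·y = [-54/31, 263/248]
P' = (I − K·H)·P̄ = [88/31 -84/31; -84/31 695/248]

x' = [-54/31, 263/248]
P' = [88/31 -84/31; -84/31 695/248]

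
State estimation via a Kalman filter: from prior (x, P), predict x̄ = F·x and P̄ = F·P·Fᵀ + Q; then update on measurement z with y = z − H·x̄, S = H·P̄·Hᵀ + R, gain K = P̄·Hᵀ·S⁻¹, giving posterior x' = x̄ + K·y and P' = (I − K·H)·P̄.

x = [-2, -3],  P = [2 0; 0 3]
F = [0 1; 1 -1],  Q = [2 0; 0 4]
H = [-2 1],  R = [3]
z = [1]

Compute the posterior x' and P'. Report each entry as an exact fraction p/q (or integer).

x' = [-27/22, -23/22]
P' = [51/44 63/44; 63/44 171/44]

x̄ = F·x = [-3, 1]
P̄ = F·P·Fᵀ + Q = [5 -3; -3 9]
y = z − H·x̄ = [-6]
S = H·P̄·Hᵀ + R = [44]
K = P̄·Hᵀ·S⁻¹ = [-13/44; 15/44]
x' = x̄ + K·y = [-27/22, -23/22]
P' = (I − K·H)·P̄ = [51/44 63/44; 63/44 171/44]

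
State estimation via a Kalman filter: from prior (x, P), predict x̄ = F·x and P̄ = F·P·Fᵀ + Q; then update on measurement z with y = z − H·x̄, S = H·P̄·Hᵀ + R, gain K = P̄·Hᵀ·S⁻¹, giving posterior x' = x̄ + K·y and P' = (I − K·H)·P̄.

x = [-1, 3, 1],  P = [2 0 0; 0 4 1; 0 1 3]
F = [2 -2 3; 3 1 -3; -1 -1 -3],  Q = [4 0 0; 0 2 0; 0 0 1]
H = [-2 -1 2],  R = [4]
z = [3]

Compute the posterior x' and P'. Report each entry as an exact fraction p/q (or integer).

x̄ = F·x = [-5, -3, -5]
P̄ = F·P·Fᵀ + Q = [43 -14 -20; -14 45 17; -20 17 40]
y = z − H·x̄ = [0]
S = H·P̄·Hᵀ + R = [417]
K = P̄·Hᵀ·S⁻¹ = [-112/417; 17/417; 103/417]
x' = x̄ + K·y = [-5, -3, -5]
P' = (I − K·H)·P̄ = [5387/417 -3934/417 3196/417; -3934/417 18476/417 5338/417; 3196/417 5338/417 6071/417]

x' = [-5, -3, -5]
P' = [5387/417 -3934/417 3196/417; -3934/417 18476/417 5338/417; 3196/417 5338/417 6071/417]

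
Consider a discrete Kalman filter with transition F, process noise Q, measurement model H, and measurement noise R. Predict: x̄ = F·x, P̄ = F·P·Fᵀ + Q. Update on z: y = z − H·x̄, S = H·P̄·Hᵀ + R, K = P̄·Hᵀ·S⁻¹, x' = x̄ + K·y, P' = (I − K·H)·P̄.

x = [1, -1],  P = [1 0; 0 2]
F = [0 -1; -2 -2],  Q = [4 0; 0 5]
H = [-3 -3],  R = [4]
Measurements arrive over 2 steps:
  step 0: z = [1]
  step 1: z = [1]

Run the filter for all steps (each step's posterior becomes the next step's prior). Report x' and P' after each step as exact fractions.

step 0: x̄ = F·x = [1, 0]
step 0: P̄ = F·P·Fᵀ + Q = [6 4; 4 17]
step 0: y = z − H·x̄ = [4]
step 0: S = H·P̄·Hᵀ + R = [283]
step 0: K = P̄·Hᵀ·S⁻¹ = [-30/283; -63/283]
step 0: x' = x̄ + K·y = [163/283, -252/283]
step 0: P' = (I − K·H)·P̄ = [798/283 -758/283; -758/283 842/283]
step 1: x̄ = F·x = [252/283, 178/283]
step 1: P̄ = F·P·Fᵀ + Q = [1974/283 168/283; 168/283 1911/283]
step 1: y = z − H·x̄ = [1573/283]
step 1: S = H·P̄·Hᵀ + R = [39121/283]
step 1: K = P̄·Hᵀ·S⁻¹ = [-6426/39121; -6237/39121]
step 1: x' = x̄ + K·y = [-882/39121, -10061/39121]
step 1: P' = (I − K·H)·P̄ = [126966/39121 -118398/39121; -118398/39121 126714/39121]

step 0: x' = [163/283, -252/283], P' = [798/283 -758/283; -758/283 842/283]
step 1: x' = [-882/39121, -10061/39121], P' = [126966/39121 -118398/39121; -118398/39121 126714/39121]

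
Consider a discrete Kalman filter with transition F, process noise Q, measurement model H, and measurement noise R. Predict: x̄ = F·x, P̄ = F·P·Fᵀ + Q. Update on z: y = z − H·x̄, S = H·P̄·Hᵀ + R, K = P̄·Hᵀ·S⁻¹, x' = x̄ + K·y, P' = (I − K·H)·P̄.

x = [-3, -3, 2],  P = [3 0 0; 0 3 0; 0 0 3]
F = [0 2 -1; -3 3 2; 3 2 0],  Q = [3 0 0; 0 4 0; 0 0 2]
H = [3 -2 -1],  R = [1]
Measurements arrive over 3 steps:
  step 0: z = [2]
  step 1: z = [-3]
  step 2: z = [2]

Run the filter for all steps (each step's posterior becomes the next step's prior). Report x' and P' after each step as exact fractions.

step 0: x̄ = F·x = [-8, 4, -15]
step 0: P̄ = F·P·Fᵀ + Q = [18 12 12; 12 70 -9; 12 -9 41]
step 0: y = z − H·x̄ = [19]
step 0: S = H·P̄·Hᵀ + R = [232]
step 0: K = P̄·Hᵀ·S⁻¹ = [9/116; -95/232; 13/232]
step 0: x' = x̄ + K·y = [-757/116, -877/232, -3233/232]
step 0: P' = (I − K·H)·P̄ = [963/58 2247/116 1275/116; 2247/116 7215/232 -853/232; 1275/116 -853/232 9343/232]
step 1: x̄ = F·x = [51/8, -4555/232, -787/29]
step 1: P̄ = F·P·Fᵀ + Q = [1459/8 153/8 215; 153/8 16175/232 4249/29; 215 4249/29 14740/29]
step 1: y = z − H·x̄ = [-20539/232]
step 1: S = H·P̄·Hᵀ + R = [347095/232]
step 1: K = P̄·Hᵀ·S⁻¹ = [68179/347095; -53031/347095; -36264/347095]
step 1: x' = x̄ + K·y = [-81344/7385, -45104/7385, -132106/7385]
step 1: P' = (I − K·H)·P̄ = [43265347/347095 22222677/347095 85282508/347095; 22222677/347095 12077477/347095 42566108/347095; 85282508/347095 42566108/347095 170751572/347095]
step 2: x̄ = F·x = [41898/7385, -155492/7385, -66848/1477]
step 2: P̄ = F·P·Fᵀ + Q = [49838333/347095 -103960712/347095 -31866754/69419; -103960712/347095 269875098/347095 86340850/69419; -31866754/69419 86340850/69419 141012869/69419]
step 2: y = z − H·x̄ = [-756148/7385]
step 2: S = H·P̄·Hᵀ + R = [6163804993/347095]
step 2: K = P̄·Hᵀ·S⁻¹ = [516770193/6163804993; -1283336582/6163804993; -2046474155/6163804993]
step 2: x' = x̄ + K·y = [-17942267610/6163804993, 1620856308/6163804993, -69431664388/6163804993]
step 2: P' = (I − K·H)·P̄ = [115652295236/6163804993 64525670098/6163804993 217388775319/6163804993; 64525670098/6163804993 47550940922/6163804993 99758465032/6163804993; 217388775319/6163804993 99758465032/6163804993 454695870048/6163804993]

step 0: x' = [-757/116, -877/232, -3233/232], P' = [963/58 2247/116 1275/116; 2247/116 7215/232 -853/232; 1275/116 -853/232 9343/232]
step 1: x' = [-81344/7385, -45104/7385, -132106/7385], P' = [43265347/347095 22222677/347095 85282508/347095; 22222677/347095 12077477/347095 42566108/347095; 85282508/347095 42566108/347095 170751572/347095]
step 2: x' = [-17942267610/6163804993, 1620856308/6163804993, -69431664388/6163804993], P' = [115652295236/6163804993 64525670098/6163804993 217388775319/6163804993; 64525670098/6163804993 47550940922/6163804993 99758465032/6163804993; 217388775319/6163804993 99758465032/6163804993 454695870048/6163804993]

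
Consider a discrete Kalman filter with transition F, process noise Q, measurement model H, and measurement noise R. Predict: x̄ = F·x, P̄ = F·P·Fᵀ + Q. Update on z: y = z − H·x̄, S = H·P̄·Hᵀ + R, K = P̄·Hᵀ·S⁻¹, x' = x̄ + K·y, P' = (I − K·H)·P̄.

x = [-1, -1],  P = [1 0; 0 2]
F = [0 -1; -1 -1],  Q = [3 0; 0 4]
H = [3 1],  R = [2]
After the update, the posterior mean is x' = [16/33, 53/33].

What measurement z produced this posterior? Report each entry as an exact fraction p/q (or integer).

x̄ = F·x = [1, 2]
P̄ = F·P·Fᵀ + Q = [5 2; 2 7]
S = H·P̄·Hᵀ + R = [66]
K = P̄·Hᵀ·S⁻¹ = [17/66; 13/66]
x' − x̄ = [-17/33, -13/33] = K·y
y = (KᵀK)⁻¹·Kᵀ·(x' − x̄) = [-2]
z = y + H·x̄ = [-2] + [5] = [3]

z = [3]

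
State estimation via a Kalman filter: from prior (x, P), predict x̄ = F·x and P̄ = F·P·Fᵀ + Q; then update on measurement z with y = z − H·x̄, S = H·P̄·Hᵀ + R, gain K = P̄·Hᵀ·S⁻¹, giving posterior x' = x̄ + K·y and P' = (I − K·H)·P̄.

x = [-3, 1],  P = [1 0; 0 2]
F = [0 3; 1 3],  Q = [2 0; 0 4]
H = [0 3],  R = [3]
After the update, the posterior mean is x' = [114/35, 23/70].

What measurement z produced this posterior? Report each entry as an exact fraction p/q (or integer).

z = [1]

x̄ = F·x = [3, 0]
P̄ = F·P·Fᵀ + Q = [20 18; 18 23]
S = H·P̄·Hᵀ + R = [210]
K = P̄·Hᵀ·S⁻¹ = [9/35; 23/70]
x' − x̄ = [9/35, 23/70] = K·y
y = (KᵀK)⁻¹·Kᵀ·(x' − x̄) = [1]
z = y + H·x̄ = [1] + [0] = [1]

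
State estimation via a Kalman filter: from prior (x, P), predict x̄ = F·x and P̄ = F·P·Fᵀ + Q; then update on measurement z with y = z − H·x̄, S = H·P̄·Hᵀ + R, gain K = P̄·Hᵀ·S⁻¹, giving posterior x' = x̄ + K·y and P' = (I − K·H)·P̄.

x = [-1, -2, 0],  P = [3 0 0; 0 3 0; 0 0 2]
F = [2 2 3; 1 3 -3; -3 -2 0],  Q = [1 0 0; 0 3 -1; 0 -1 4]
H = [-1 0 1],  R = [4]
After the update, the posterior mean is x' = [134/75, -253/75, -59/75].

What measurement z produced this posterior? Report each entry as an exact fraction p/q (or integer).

x̄ = F·x = [-6, -7, 7]
P̄ = F·P·Fᵀ + Q = [43 6 -30; 6 51 -28; -30 -28 43]
S = H·P̄·Hᵀ + R = [150]
K = P̄·Hᵀ·S⁻¹ = [-73/150; -17/75; 73/150]
x' − x̄ = [584/75, 272/75, -584/75] = K·y
y = (KᵀK)⁻¹·Kᵀ·(x' − x̄) = [-16]
z = y + H·x̄ = [-16] + [13] = [-3]

z = [-3]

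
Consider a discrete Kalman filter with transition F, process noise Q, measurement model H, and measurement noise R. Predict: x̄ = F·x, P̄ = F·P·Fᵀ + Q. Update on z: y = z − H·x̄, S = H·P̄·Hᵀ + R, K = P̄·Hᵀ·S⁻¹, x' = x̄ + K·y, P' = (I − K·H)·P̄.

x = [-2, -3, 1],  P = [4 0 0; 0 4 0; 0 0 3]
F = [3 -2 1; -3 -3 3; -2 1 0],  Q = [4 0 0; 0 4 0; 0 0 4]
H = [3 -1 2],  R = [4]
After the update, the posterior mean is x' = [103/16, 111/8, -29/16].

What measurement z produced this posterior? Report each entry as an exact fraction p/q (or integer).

x̄ = F·x = [1, 18, 1]
P̄ = F·P·Fᵀ + Q = [59 -3 -32; -3 103 12; -32 12 24]
S = H·P̄·Hᵀ + R = [320]
K = P̄·Hᵀ·S⁻¹ = [29/80; -11/40; -3/16]
x' − x̄ = [87/16, -33/8, -45/16] = K·y
y = (KᵀK)⁻¹·Kᵀ·(x' − x̄) = [15]
z = y + H·x̄ = [15] + [-13] = [2]

z = [2]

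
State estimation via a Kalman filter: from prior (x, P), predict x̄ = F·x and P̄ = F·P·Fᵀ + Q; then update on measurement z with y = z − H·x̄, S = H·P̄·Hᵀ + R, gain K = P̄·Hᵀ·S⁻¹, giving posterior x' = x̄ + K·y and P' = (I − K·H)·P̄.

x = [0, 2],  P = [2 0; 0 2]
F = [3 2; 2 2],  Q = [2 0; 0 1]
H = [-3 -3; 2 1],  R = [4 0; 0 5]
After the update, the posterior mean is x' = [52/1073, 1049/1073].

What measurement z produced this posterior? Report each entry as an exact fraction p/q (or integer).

x̄ = F·x = [4, 4]
P̄ = F·P·Fᵀ + Q = [28 20; 20 17]
S = H·P̄·Hᵀ + R = [769 -399; -399 214]
K = P̄·Hᵀ·S⁻¹ = [-492/5365 988/5365; -1011/5365 -456/5365]
x' − x̄ = [-4240/1073, -3243/1073] = K·y
y = (KᵀK)⁻¹·Kᵀ·(x' − x̄) = [21, -11]
z = y + H·x̄ = [21, -11] + [-24, 12] = [-3, 1]

z = [-3, 1]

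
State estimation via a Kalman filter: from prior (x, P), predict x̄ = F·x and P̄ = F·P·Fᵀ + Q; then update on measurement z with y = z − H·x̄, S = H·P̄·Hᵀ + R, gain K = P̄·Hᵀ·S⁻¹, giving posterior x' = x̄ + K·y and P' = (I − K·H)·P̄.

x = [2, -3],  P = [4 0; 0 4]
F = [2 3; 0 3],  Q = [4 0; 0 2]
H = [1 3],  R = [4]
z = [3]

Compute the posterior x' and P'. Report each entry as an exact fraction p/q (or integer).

x̄ = F·x = [-5, -9]
P̄ = F·P·Fᵀ + Q = [56 36; 36 38]
y = z − H·x̄ = [35]
S = H·P̄·Hᵀ + R = [618]
K = P̄·Hᵀ·S⁻¹ = [82/309; 25/103]
x' = x̄ + K·y = [1325/309, -52/103]
P' = (I − K·H)·P̄ = [3856/309 -392/103; -392/103 164/103]

x' = [1325/309, -52/103]
P' = [3856/309 -392/103; -392/103 164/103]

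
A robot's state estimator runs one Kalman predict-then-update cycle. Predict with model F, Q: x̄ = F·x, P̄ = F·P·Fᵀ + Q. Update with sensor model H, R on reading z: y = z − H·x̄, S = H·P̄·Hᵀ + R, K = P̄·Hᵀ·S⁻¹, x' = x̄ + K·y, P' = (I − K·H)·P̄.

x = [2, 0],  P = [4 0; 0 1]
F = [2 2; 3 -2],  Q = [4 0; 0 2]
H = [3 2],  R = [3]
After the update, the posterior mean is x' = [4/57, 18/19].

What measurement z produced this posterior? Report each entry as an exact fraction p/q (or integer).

z = [2]

x̄ = F·x = [4, 6]
P̄ = F·P·Fᵀ + Q = [24 20; 20 42]
S = H·P̄·Hᵀ + R = [627]
K = P̄·Hᵀ·S⁻¹ = [112/627; 48/209]
x' − x̄ = [-224/57, -96/19] = K·y
y = (KᵀK)⁻¹·Kᵀ·(x' − x̄) = [-22]
z = y + H·x̄ = [-22] + [24] = [2]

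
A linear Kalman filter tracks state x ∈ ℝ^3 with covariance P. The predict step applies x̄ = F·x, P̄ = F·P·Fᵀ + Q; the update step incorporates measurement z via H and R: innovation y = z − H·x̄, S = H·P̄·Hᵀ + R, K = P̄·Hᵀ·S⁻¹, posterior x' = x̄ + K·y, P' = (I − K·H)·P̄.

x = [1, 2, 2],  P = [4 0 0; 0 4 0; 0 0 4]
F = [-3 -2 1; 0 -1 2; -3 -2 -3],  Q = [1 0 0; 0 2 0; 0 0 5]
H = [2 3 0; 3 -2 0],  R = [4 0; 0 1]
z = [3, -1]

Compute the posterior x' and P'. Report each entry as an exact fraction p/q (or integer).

x' = [19387/85460, 37051/42730, -112991/21365]
P' = [12589/85460 4507/42730 78/21365; 4507/42730 5001/21365 -5212/21365; 78/21365 -5212/21365 490769/21365]

x̄ = F·x = [-5, 2, -13]
P̄ = F·P·Fᵀ + Q = [57 16 40; 16 22 -16; 40 -16 93]
y = z − H·x̄ = [7, 18]
S = H·P̄·Hᵀ + R = [622 290; 290 410]
K = P̄·Hᵀ·S⁻¹ = [2611/17092 19739/85460; 1951/8546 -6483/42730; -774/4273 10658/21365]
x' = x̄ + K·y = [19387/85460, 37051/42730, -112991/21365]
P' = (I − K·H)·P̄ = [12589/85460 4507/42730 78/21365; 4507/42730 5001/21365 -5212/21365; 78/21365 -5212/21365 490769/21365]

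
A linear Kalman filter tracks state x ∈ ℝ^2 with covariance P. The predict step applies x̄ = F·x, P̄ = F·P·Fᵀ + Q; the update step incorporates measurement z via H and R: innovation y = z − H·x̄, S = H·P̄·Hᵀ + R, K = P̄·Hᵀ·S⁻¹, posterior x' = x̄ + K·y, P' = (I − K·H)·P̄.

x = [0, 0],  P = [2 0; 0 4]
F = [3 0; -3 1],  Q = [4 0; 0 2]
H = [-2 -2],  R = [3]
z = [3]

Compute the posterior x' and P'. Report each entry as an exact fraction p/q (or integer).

x̄ = F·x = [0, 0]
P̄ = F·P·Fᵀ + Q = [22 -18; -18 24]
y = z − H·x̄ = [3]
S = H·P̄·Hᵀ + R = [43]
K = P̄·Hᵀ·S⁻¹ = [-8/43; -12/43]
x' = x̄ + K·y = [-24/43, -36/43]
P' = (I − K·H)·P̄ = [882/43 -870/43; -870/43 888/43]

x' = [-24/43, -36/43]
P' = [882/43 -870/43; -870/43 888/43]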